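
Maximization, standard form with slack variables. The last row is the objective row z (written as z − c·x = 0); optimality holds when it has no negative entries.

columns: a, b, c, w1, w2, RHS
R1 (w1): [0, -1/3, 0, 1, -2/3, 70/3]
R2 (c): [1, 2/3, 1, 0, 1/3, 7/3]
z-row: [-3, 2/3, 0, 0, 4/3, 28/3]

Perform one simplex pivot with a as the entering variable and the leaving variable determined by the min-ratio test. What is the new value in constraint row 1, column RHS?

Ratio test on column a — row 1: entry 0 ≤ 0; row 2: (7/3)/1 = 7/3. Minimum is 7/3 at row 2 (c leaves); pivot element 1.
Divide row 2 by 1; eliminate column a from the other rows.
Row 1 update in column RHS: 70/3 − 0·(7/3) = 70/3.

70/3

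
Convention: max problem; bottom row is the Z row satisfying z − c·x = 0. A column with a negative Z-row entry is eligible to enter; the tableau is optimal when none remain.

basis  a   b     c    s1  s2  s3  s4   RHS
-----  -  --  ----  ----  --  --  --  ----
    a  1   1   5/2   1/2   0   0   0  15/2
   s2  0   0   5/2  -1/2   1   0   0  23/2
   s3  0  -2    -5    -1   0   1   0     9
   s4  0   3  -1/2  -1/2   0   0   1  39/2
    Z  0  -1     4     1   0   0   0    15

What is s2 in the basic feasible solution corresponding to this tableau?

23/2

s2 is basic (row 2); its value is the RHS of that row, 23/2.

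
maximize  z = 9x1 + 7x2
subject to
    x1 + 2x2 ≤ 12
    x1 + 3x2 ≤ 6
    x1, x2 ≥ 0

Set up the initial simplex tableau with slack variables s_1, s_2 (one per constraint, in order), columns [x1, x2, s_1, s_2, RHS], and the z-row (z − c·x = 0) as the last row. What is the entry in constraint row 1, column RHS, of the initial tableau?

The RHS of constraint 1 is b_1 = 12.

12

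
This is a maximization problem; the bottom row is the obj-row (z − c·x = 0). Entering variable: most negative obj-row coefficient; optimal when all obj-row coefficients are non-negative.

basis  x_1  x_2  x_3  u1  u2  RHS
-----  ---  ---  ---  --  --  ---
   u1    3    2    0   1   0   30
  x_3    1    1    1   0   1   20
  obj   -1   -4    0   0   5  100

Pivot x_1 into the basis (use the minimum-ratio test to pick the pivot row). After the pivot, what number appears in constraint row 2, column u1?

Ratio test on column x_1 — row 1: 30/3 = 10; row 2: 20/1 = 20. Minimum is 10 at row 1 (u1 leaves); pivot element 3.
Divide row 1 by 3; eliminate column x_1 from the other rows.
Row 2 update in column u1: 0 − 1·(1/3) = -1/3.

-1/3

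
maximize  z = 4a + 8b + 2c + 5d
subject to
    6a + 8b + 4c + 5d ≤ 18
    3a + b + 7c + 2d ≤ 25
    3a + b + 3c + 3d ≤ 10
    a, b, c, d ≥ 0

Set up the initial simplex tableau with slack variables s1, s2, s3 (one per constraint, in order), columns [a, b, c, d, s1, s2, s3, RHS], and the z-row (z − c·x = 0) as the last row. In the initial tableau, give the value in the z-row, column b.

-8

The z-row carries the negated objective coefficients: the b entry is -8.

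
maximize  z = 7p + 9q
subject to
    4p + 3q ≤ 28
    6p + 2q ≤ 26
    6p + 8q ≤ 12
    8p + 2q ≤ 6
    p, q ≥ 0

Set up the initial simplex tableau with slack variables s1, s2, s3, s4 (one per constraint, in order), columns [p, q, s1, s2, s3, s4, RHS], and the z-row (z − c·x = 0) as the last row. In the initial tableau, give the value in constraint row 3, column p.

6

Constraint 3 has coefficient 6 on p.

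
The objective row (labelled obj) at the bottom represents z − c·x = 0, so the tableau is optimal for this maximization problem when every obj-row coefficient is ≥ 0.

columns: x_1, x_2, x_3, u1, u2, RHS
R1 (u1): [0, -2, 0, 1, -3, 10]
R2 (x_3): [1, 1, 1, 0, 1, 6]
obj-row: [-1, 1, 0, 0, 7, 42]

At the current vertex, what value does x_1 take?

0

x_1 is not in the basis, so in the current basic feasible solution x_1 = 0.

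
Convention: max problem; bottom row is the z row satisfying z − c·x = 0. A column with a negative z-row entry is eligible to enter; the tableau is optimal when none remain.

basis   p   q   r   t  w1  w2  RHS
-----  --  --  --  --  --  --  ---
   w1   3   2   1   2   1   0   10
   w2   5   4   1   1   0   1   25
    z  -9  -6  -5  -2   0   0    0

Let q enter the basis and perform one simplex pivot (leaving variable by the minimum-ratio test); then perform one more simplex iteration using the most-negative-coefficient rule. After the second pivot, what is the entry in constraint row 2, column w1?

-1

Ratio test on column q — row 1: 10/2 = 5; row 2: 25/4 = 25/4. Minimum is 5 at row 1 (w1 leaves); pivot element 2.
Divide row 1 by 2; eliminate column q from the other rows.
Second iteration: most negative z-row entry is -2 in column r, so r enters.
Ratio test on column r — row 1: 5/(1/2) = 10; row 2: entry -1 ≤ 0. Minimum is 10 at row 1 (q leaves); pivot element 1/2.
Divide row 1 by 1/2; eliminate column r from the other rows.
After both pivots, the entry at constraint row 2, column w1 is -1.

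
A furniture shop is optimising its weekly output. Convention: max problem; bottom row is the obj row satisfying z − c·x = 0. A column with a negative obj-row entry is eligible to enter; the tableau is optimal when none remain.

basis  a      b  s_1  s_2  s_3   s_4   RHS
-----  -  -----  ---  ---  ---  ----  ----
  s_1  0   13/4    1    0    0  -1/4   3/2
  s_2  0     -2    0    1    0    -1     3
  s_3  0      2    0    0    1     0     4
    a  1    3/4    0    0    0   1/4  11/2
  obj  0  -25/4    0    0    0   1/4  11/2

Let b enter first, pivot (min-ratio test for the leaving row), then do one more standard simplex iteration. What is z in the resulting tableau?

Ratio test on column b — row 1: (3/2)/(13/4) = 6/13; row 2: entry -2 ≤ 0; row 3: 4/2 = 2; row 4: (11/2)/(3/4) = 22/3. Minimum is 6/13 at row 1 (s_1 leaves); pivot element 13/4.
Pivot on row 1; the obj-row RHS becomes 11/2 − (-25/4)·(6/13) = 109/13.
Next entering variable (most negative obj-row entry -3/13): s_4.
Ratio test on column s_4 — row 1: entry -1/13 ≤ 0; row 2: entry -15/13 ≤ 0; row 3: (40/13)/(2/13) = 20; row 4: (67/13)/(4/13) = 67/4. Minimum is 67/4 at row 4 (a leaves); pivot element 4/13.
After the second pivot the obj-row RHS is 109/13 − (-3/13)·(67/4) = 49/4.

49/4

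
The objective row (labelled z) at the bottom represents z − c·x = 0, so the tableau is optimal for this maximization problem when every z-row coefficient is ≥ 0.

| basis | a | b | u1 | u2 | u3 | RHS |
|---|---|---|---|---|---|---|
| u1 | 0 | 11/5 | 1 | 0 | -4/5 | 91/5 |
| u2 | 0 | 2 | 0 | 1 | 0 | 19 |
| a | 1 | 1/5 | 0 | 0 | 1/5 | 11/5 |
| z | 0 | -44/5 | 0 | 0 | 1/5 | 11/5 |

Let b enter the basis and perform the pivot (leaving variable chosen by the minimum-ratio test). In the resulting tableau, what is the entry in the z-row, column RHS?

75

Ratio test on column b — row 1: (91/5)/(11/5) = 91/11; row 2: 19/2 = 19/2; row 3: (11/5)/(1/5) = 11. Minimum is 91/11 at row 1 (u1 leaves); pivot element 11/5.
Divide row 1 by 11/5; eliminate column b from the other rows.
z-row update in column RHS: 11/5 − (-44/5)·(91/11) = 75.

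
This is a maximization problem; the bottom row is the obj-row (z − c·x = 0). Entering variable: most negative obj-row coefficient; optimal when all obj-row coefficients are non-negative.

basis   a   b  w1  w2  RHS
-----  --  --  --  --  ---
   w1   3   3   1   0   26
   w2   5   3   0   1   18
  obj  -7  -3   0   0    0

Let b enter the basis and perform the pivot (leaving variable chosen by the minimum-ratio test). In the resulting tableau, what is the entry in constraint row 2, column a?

5/3

Ratio test on column b — row 1: 26/3 = 26/3; row 2: 18/3 = 6. Minimum is 6 at row 2 (w2 leaves); pivot element 3.
Divide row 2 by 3; eliminate column b from the other rows.
In the new row 2, the a entry is the old entry divided by the pivot: 5/3 = 5/3.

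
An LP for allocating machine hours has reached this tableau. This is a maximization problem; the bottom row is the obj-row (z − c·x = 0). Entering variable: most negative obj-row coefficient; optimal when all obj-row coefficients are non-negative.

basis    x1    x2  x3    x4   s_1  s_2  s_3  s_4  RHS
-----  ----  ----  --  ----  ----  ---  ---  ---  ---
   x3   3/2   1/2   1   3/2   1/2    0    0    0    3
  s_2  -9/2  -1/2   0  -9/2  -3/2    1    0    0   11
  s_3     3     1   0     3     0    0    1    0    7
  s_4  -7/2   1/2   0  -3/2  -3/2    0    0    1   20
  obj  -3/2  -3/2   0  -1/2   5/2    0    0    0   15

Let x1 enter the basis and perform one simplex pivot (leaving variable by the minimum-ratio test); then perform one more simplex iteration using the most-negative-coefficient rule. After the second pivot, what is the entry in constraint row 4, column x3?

Ratio test on column x1 — row 1: 3/(3/2) = 2; row 2: entry -9/2 ≤ 0; row 3: 7/3 = 7/3; row 4: entry -7/2 ≤ 0. Minimum is 2 at row 1 (x3 leaves); pivot element 3/2.
Divide row 1 by 3/2; eliminate column x1 from the other rows.
Second iteration: most negative obj-row entry is -1 in column x2, so x2 enters.
Ratio test on column x2 — row 1: 2/(1/3) = 6; row 2: 20/1 = 20; row 3: entry 0 ≤ 0; row 4: 27/(5/3) = 81/5. Minimum is 6 at row 1 (x1 leaves); pivot element 1/3.
Divide row 1 by 1/3; eliminate column x2 from the other rows.
After both pivots, the entry at constraint row 4, column x3 is -1.

-1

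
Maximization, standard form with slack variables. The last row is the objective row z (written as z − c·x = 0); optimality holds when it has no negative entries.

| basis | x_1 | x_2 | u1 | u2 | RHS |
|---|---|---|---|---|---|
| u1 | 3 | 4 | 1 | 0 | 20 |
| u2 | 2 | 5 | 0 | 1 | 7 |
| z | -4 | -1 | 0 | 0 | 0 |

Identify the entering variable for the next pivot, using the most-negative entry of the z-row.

x_1

Negative z-row entries: x_1: -4, x_2: -1.
The most negative is -4 in column x_1, so x_1 enters.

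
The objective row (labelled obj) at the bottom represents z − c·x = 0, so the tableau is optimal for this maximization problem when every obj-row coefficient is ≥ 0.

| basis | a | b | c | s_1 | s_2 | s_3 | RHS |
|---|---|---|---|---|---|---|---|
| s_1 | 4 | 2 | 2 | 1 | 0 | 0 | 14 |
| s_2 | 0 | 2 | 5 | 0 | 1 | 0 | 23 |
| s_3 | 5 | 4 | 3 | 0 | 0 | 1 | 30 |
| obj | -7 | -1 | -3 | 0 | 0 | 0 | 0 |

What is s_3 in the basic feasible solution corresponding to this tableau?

30

s_3 is basic (row 3); its value is the RHS of that row, 30.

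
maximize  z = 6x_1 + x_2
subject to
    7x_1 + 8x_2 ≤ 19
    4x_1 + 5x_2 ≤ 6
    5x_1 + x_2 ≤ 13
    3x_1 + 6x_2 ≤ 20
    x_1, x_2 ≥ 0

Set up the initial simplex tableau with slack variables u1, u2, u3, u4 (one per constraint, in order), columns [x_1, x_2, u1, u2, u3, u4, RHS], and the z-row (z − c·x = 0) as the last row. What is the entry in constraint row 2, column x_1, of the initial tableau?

Constraint 2 has coefficient 4 on x_1.

4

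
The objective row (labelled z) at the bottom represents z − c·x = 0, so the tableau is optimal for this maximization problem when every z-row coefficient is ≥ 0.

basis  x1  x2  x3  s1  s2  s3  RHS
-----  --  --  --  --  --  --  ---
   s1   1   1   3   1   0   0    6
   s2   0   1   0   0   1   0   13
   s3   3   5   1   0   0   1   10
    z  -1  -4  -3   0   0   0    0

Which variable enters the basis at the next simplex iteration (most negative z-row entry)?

x2

Negative z-row entries: x1: -1, x2: -4, x3: -3.
The most negative is -4 in column x2, so x2 enters.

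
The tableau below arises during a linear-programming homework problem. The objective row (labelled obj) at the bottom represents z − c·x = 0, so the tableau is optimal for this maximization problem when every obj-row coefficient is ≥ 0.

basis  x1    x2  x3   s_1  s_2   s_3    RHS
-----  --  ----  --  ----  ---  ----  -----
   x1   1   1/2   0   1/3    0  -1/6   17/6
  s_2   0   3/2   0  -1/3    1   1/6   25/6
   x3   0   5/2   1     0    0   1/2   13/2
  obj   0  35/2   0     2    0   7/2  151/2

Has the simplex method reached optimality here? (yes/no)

Every obj-row coefficient is ≥ 0, so the tableau is optimal.

yes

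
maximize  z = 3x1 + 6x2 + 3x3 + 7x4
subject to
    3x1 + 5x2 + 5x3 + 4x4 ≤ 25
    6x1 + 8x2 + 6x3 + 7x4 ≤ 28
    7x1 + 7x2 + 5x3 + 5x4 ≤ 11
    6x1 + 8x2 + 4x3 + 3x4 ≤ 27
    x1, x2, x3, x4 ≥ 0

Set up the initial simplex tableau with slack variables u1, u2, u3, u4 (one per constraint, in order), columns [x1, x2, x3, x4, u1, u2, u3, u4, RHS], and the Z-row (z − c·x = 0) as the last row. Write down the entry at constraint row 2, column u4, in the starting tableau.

Slack u4 belongs to constraint 4; its column is the unit vector e_4, so the entry in row 2 is 0.

0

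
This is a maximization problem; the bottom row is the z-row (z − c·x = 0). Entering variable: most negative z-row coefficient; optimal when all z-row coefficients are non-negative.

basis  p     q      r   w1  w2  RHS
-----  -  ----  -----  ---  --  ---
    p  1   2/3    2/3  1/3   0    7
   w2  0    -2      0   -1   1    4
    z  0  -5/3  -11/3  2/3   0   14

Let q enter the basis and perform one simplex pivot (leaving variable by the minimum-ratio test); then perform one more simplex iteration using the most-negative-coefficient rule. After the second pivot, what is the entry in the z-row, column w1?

5/2

Ratio test on column q — row 1: 7/(2/3) = 21/2; row 2: entry -2 ≤ 0. Minimum is 21/2 at row 1 (p leaves); pivot element 2/3.
Divide row 1 by 2/3; eliminate column q from the other rows.
Second iteration: most negative z-row entry is -2 in column r, so r enters.
Ratio test on column r — row 1: (21/2)/1 = 21/2; row 2: 25/2 = 25/2. Minimum is 21/2 at row 1 (q leaves); pivot element 1.
Divide row 1 by 1; eliminate column r from the other rows.
After both pivots, the entry at the z-row, column w1 is 5/2.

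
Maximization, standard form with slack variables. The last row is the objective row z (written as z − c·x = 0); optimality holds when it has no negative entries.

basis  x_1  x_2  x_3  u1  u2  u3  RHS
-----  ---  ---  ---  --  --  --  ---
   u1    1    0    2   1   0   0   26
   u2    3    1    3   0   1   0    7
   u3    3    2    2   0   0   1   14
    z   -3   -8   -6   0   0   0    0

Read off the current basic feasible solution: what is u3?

14

u3 is basic (row 3); its value is the RHS of that row, 14.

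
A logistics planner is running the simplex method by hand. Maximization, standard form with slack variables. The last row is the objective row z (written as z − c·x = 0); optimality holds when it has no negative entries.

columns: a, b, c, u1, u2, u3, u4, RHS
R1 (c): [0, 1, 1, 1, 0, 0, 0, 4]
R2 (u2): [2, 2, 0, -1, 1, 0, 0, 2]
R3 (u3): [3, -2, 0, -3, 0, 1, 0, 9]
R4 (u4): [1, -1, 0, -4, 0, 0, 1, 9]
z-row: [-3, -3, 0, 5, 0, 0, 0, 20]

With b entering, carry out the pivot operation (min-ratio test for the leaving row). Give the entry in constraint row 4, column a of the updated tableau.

Ratio test on column b — row 1: 4/1 = 4; row 2: 2/2 = 1; row 3: entry -2 ≤ 0; row 4: entry -1 ≤ 0. Minimum is 1 at row 2 (u2 leaves); pivot element 2.
Divide row 2 by 2; eliminate column b from the other rows.
Row 4 update in column a: 1 − (-1)·1 = 2.

2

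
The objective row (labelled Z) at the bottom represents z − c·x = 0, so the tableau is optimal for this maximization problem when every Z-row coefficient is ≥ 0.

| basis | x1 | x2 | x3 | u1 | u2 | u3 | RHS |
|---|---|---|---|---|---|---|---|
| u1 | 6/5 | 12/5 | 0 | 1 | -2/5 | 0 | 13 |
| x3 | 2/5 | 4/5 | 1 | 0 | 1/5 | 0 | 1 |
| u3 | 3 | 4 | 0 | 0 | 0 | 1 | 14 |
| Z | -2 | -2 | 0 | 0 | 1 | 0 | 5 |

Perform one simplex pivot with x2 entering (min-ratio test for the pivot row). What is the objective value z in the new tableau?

Ratio test on column x2 — row 1: 13/(12/5) = 65/12; row 2: 1/(4/5) = 5/4; row 3: 14/4 = 7/2. Minimum is 5/4 at row 2 (x3 leaves); pivot element 4/5.
Pivot on row 2; the Z-row RHS becomes 5 − (-2)·(5/4) = 15/2.

15/2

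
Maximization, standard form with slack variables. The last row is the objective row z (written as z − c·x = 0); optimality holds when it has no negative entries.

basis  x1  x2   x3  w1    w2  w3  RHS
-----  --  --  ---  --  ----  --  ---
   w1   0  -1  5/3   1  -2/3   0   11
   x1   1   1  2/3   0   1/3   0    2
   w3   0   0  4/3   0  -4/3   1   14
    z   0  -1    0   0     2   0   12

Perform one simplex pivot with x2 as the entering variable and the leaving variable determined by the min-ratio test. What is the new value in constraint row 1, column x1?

Ratio test on column x2 — row 1: entry -1 ≤ 0; row 2: 2/1 = 2; row 3: entry 0 ≤ 0. Minimum is 2 at row 2 (x1 leaves); pivot element 1.
Divide row 2 by 1; eliminate column x2 from the other rows.
Row 1 update in column x1: 0 − (-1)·1 = 1.

1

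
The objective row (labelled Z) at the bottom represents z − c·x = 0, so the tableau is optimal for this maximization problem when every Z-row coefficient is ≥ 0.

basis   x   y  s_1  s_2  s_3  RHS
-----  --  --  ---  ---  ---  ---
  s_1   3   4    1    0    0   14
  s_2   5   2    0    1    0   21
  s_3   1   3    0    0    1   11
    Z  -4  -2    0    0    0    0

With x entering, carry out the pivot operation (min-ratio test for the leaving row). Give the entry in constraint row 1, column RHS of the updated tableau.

Ratio test on column x — row 1: 14/3 = 14/3; row 2: 21/5 = 21/5; row 3: 11/1 = 11. Minimum is 21/5 at row 2 (s_2 leaves); pivot element 5.
Divide row 2 by 5; eliminate column x from the other rows.
Row 1 update in column RHS: 14 − 3·(21/5) = 7/5.

7/5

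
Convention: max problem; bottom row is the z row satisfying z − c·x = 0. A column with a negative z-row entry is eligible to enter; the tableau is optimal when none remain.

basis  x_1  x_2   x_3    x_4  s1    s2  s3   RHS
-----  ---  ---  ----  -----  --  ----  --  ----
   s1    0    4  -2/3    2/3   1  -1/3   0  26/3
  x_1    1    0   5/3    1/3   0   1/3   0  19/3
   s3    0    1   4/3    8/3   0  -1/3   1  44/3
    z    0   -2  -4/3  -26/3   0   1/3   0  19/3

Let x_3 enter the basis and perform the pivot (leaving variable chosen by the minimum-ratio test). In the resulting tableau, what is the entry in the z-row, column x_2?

Ratio test on column x_3 — row 1: entry -2/3 ≤ 0; row 2: (19/3)/(5/3) = 19/5; row 3: (44/3)/(4/3) = 11. Minimum is 19/5 at row 2 (x_1 leaves); pivot element 5/3.
Divide row 2 by 5/3; eliminate column x_3 from the other rows.
z-row update in column x_2: -2 − (-4/3)·0 = -2.

-2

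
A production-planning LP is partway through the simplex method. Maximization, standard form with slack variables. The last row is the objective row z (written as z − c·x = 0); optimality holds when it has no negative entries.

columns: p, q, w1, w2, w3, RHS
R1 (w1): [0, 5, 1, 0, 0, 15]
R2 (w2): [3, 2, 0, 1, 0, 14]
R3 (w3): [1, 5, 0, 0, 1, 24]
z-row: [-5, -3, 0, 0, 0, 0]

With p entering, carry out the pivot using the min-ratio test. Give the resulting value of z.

70/3

Ratio test on column p — row 1: entry 0 ≤ 0; row 2: 14/3 = 14/3; row 3: 24/1 = 24. Minimum is 14/3 at row 2 (w2 leaves); pivot element 3.
Pivot on row 2; the z-row RHS becomes 0 − (-5)·(14/3) = 70/3.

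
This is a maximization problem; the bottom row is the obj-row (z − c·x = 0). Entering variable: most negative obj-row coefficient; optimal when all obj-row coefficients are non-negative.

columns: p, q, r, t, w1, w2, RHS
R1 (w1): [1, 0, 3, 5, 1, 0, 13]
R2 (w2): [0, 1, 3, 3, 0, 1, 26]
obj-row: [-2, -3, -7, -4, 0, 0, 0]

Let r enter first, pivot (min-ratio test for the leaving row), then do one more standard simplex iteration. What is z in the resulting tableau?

208/3

Ratio test on column r — row 1: 13/3 = 13/3; row 2: 26/3 = 26/3. Minimum is 13/3 at row 1 (w1 leaves); pivot element 3.
Pivot on row 1; the obj-row RHS becomes 0 − (-7)·(13/3) = 91/3.
Next entering variable (most negative obj-row entry -3): q.
Ratio test on column q — row 1: entry 0 ≤ 0; row 2: 13/1 = 13. Minimum is 13 at row 2 (w2 leaves); pivot element 1.
After the second pivot the obj-row RHS is 91/3 − (-3)·13 = 208/3.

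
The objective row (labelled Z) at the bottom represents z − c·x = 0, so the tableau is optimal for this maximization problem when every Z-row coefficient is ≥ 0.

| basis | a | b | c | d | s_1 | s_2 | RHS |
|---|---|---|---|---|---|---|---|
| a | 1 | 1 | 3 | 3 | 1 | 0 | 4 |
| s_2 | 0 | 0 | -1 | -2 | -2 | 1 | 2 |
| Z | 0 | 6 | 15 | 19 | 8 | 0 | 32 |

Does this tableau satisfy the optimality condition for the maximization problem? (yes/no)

Every Z-row coefficient is ≥ 0, so the tableau is optimal.

yes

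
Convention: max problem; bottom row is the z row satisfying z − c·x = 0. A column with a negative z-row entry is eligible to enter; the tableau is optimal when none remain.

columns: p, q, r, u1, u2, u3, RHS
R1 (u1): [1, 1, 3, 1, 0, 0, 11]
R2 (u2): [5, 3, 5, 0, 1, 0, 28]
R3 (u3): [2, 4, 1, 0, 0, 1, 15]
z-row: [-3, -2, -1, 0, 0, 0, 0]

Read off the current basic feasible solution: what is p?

p is not in the basis, so in the current basic feasible solution p = 0.

0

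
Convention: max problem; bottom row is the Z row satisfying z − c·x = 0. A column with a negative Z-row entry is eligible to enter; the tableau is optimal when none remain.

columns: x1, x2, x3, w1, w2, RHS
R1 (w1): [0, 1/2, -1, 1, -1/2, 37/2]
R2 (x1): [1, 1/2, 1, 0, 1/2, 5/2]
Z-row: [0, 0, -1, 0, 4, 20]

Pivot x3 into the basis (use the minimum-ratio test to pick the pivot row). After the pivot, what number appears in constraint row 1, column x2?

1

Ratio test on column x3 — row 1: entry -1 ≤ 0; row 2: (5/2)/1 = 5/2. Minimum is 5/2 at row 2 (x1 leaves); pivot element 1.
Divide row 2 by 1; eliminate column x3 from the other rows.
Row 1 update in column x2: 1/2 − (-1)·(1/2) = 1.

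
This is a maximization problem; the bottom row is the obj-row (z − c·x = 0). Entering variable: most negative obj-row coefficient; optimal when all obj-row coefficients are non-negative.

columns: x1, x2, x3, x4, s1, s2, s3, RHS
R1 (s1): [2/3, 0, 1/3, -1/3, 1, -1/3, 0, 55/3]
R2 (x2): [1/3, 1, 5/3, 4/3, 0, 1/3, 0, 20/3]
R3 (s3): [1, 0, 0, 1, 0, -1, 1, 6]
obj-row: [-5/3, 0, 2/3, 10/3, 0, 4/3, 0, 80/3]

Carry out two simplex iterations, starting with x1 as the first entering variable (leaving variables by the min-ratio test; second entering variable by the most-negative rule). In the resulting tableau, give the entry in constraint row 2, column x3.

5/2

Ratio test on column x1 — row 1: (55/3)/(2/3) = 55/2; row 2: (20/3)/(1/3) = 20; row 3: 6/1 = 6. Minimum is 6 at row 3 (s3 leaves); pivot element 1.
Divide row 3 by 1; eliminate column x1 from the other rows.
Second iteration: most negative obj-row entry is -1/3 in column s2, so s2 enters.
Ratio test on column s2 — row 1: (43/3)/(1/3) = 43; row 2: (14/3)/(2/3) = 7; row 3: entry -1 ≤ 0. Minimum is 7 at row 2 (x2 leaves); pivot element 2/3.
Divide row 2 by 2/3; eliminate column s2 from the other rows.
After both pivots, the entry at constraint row 2, column x3 is 5/2.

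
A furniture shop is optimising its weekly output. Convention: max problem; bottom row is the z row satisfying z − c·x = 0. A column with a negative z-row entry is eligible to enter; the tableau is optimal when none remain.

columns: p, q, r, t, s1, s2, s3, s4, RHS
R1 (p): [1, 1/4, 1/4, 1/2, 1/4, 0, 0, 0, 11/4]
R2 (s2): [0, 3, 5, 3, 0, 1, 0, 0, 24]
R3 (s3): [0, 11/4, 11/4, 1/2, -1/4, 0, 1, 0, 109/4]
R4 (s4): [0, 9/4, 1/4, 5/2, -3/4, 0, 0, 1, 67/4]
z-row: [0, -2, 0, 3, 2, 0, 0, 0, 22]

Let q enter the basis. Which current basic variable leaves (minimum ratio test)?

s4

Column q entries and ratios — p: (11/4)/(1/4) = 11; s2: 24/3 = 8; s3: (109/4)/(11/4) = 109/11; s4: (67/4)/(9/4) = 67/9.
Smallest ratio is 67/9 in the row of s4, so s4 leaves.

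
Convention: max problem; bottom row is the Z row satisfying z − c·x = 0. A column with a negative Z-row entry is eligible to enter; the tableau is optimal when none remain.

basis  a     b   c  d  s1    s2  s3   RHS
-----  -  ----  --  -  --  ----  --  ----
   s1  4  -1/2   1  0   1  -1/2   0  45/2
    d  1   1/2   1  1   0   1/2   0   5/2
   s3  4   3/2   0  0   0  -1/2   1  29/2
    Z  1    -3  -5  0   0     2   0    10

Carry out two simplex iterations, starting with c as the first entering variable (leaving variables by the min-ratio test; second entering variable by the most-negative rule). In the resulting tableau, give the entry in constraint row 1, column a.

Ratio test on column c — row 1: (45/2)/1 = 45/2; row 2: (5/2)/1 = 5/2; row 3: entry 0 ≤ 0. Minimum is 5/2 at row 2 (d leaves); pivot element 1.
Divide row 2 by 1; eliminate column c from the other rows.
Second iteration: most negative Z-row entry is -1/2 in column b, so b enters.
Ratio test on column b — row 1: entry -1 ≤ 0; row 2: (5/2)/(1/2) = 5; row 3: (29/2)/(3/2) = 29/3. Minimum is 5 at row 2 (c leaves); pivot element 1/2.
Divide row 2 by 1/2; eliminate column b from the other rows.
After both pivots, the entry at constraint row 1, column a is 5.

5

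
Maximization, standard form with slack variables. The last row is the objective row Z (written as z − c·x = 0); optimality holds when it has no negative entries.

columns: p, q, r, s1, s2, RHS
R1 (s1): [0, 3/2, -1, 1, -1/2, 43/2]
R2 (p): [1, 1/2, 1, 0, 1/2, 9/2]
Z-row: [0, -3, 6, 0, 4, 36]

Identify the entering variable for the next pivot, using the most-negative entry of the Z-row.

q

Negative Z-row entries: q: -3.
The most negative is -3 in column q, so q enters.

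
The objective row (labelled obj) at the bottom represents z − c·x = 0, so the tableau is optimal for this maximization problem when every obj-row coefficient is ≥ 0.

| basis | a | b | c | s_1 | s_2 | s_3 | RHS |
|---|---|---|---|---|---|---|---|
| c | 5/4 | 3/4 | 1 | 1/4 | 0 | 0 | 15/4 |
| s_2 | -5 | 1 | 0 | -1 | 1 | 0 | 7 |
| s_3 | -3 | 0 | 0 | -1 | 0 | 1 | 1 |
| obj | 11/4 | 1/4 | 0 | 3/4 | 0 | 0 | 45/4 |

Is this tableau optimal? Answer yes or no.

yes

Every obj-row coefficient is ≥ 0, so the tableau is optimal.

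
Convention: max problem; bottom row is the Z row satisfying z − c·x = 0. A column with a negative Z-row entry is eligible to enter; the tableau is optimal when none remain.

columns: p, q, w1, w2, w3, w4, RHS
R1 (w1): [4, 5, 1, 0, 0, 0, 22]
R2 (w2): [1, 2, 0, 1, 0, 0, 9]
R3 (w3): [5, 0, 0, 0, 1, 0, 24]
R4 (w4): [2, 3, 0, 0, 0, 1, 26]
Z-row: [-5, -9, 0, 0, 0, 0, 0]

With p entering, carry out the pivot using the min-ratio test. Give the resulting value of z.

24

Ratio test on column p — row 1: 22/4 = 11/2; row 2: 9/1 = 9; row 3: 24/5 = 24/5; row 4: 26/2 = 13. Minimum is 24/5 at row 3 (w3 leaves); pivot element 5.
Pivot on row 3; the Z-row RHS becomes 0 − (-5)·(24/5) = 24.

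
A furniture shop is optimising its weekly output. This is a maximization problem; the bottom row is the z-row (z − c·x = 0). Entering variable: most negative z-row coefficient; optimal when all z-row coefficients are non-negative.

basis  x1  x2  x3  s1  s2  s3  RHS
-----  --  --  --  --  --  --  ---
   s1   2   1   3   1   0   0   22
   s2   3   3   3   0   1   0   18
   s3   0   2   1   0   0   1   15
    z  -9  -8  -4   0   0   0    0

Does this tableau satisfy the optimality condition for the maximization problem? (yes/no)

The z-row has a negative entry -9 in column x1, so it is not optimal.

no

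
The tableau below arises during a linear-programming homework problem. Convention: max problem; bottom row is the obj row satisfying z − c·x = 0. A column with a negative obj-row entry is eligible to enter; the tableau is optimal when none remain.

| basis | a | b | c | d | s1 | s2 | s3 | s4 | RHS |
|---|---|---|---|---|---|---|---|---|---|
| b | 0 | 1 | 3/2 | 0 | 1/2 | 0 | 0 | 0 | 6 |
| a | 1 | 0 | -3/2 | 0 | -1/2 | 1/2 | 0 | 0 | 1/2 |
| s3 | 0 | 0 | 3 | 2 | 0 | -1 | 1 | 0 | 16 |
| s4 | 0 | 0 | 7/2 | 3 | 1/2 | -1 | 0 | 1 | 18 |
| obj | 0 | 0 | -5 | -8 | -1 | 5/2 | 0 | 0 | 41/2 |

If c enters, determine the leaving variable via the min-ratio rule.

Column c entries and ratios — b: 6/(3/2) = 4; a: -3/2 ≤ 0, skip; s3: 16/3 = 16/3; s4: 18/(7/2) = 36/7.
Smallest ratio is 4 in the row of b, so b leaves.

b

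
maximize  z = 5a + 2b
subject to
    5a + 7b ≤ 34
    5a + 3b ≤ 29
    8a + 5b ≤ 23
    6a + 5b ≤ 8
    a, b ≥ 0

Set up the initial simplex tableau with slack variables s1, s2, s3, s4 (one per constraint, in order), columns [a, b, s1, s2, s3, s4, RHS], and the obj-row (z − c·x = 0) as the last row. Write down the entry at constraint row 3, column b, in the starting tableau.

5

Constraint 3 has coefficient 5 on b.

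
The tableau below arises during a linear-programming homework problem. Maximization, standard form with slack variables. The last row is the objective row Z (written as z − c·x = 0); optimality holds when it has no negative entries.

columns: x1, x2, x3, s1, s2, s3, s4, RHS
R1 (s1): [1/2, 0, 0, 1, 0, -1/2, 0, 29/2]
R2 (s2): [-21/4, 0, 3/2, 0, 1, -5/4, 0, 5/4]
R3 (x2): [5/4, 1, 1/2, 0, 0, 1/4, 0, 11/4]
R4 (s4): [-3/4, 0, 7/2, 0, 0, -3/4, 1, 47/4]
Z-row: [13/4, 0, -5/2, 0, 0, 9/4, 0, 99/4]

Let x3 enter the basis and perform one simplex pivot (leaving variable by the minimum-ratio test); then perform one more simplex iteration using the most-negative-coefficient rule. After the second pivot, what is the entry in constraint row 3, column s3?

Ratio test on column x3 — row 1: entry 0 ≤ 0; row 2: (5/4)/(3/2) = 5/6; row 3: (11/4)/(1/2) = 11/2; row 4: (47/4)/(7/2) = 47/14. Minimum is 5/6 at row 2 (s2 leaves); pivot element 3/2.
Divide row 2 by 3/2; eliminate column x3 from the other rows.
Second iteration: most negative Z-row entry is -11/2 in column x1, so x1 enters.
Ratio test on column x1 — row 1: (29/2)/(1/2) = 29; row 2: entry -7/2 ≤ 0; row 3: (7/3)/3 = 7/9; row 4: (53/6)/(23/2) = 53/69. Minimum is 53/69 at row 4 (s4 leaves); pivot element 23/2.
Divide row 4 by 23/2; eliminate column x1 from the other rows.
After both pivots, the entry at constraint row 3, column s3 is 7/69.

7/69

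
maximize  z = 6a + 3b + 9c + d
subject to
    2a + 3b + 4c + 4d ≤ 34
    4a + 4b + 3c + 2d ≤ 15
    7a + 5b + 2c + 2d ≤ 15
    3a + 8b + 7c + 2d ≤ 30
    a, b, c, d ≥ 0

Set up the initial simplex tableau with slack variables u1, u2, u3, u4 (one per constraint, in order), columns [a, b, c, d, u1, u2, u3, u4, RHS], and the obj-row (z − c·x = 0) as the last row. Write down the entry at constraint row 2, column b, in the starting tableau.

4

Constraint 2 has coefficient 4 on b.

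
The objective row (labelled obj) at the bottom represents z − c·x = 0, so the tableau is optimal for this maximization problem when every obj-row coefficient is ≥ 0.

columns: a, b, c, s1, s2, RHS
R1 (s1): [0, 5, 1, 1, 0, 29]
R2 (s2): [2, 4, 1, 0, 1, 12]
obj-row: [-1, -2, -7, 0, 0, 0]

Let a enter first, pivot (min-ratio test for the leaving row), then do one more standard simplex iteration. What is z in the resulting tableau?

Ratio test on column a — row 1: entry 0 ≤ 0; row 2: 12/2 = 6. Minimum is 6 at row 2 (s2 leaves); pivot element 2.
Pivot on row 2; the obj-row RHS becomes 0 − (-1)·6 = 6.
Next entering variable (most negative obj-row entry -13/2): c.
Ratio test on column c — row 1: 29/1 = 29; row 2: 6/(1/2) = 12. Minimum is 12 at row 2 (a leaves); pivot element 1/2.
After the second pivot the obj-row RHS is 6 − (-13/2)·12 = 84.

84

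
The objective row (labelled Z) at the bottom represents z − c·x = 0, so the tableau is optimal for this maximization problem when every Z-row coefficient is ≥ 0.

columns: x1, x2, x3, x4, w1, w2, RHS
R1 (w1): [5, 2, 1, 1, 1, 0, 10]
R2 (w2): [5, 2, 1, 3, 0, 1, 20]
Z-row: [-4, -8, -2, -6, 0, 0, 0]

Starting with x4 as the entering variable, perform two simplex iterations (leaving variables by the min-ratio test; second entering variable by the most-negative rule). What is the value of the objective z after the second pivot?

50

Ratio test on column x4 — row 1: 10/1 = 10; row 2: 20/3 = 20/3. Minimum is 20/3 at row 2 (w2 leaves); pivot element 3.
Pivot on row 2; the Z-row RHS becomes 0 − (-6)·(20/3) = 40.
Next entering variable (most negative Z-row entry -4): x2.
Ratio test on column x2 — row 1: (10/3)/(4/3) = 5/2; row 2: (20/3)/(2/3) = 10. Minimum is 5/2 at row 1 (w1 leaves); pivot element 4/3.
After the second pivot the Z-row RHS is 40 − (-4)·(5/2) = 50.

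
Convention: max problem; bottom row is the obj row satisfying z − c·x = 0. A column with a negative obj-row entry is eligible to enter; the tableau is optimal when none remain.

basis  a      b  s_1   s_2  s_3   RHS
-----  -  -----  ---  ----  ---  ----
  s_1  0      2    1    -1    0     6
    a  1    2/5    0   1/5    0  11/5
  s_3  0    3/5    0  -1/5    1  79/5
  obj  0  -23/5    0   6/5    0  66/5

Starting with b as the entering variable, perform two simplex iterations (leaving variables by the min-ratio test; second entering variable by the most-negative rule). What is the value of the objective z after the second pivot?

Ratio test on column b — row 1: 6/2 = 3; row 2: (11/5)/(2/5) = 11/2; row 3: (79/5)/(3/5) = 79/3. Minimum is 3 at row 1 (s_1 leaves); pivot element 2.
Pivot on row 1; the obj-row RHS becomes 66/5 − (-23/5)·3 = 27.
Next entering variable (most negative obj-row entry -11/10): s_2.
Ratio test on column s_2 — row 1: entry -1/2 ≤ 0; row 2: 1/(2/5) = 5/2; row 3: 14/(1/10) = 140. Minimum is 5/2 at row 2 (a leaves); pivot element 2/5.
After the second pivot the obj-row RHS is 27 − (-11/10)·(5/2) = 119/4.

119/4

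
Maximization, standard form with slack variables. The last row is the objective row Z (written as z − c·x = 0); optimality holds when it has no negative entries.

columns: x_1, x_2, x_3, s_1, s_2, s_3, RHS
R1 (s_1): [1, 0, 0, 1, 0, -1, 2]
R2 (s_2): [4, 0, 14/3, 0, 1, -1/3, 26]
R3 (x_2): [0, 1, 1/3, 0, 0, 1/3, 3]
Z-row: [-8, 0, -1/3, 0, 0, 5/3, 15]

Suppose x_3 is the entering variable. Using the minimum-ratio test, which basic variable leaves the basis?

Column x_3 entries and ratios — s_1: 0 ≤ 0, skip; s_2: 26/(14/3) = 39/7; x_2: 3/(1/3) = 9.
Smallest ratio is 39/7 in the row of s_2, so s_2 leaves.

s_2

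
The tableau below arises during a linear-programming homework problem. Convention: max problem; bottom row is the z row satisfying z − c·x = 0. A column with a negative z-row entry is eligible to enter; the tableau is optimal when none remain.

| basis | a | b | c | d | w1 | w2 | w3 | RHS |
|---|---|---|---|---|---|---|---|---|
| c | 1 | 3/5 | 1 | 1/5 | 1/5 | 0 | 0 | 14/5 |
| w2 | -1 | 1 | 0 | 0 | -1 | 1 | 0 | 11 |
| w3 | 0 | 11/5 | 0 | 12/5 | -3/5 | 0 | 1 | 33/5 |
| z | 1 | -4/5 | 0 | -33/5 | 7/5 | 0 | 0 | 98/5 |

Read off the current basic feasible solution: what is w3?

w3 is basic (row 3); its value is the RHS of that row, 33/5.

33/5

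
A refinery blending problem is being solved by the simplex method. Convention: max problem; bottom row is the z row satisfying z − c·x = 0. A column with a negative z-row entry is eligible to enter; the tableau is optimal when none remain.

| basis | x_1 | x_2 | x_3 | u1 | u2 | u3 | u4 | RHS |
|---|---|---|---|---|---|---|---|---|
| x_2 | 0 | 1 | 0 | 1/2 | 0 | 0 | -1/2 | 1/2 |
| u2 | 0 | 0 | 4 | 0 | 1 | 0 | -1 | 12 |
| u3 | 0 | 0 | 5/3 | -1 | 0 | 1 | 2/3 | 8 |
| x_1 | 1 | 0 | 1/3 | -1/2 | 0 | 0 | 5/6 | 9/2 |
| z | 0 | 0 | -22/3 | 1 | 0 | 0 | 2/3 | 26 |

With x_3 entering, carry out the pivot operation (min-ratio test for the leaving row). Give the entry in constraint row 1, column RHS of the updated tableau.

1/2

Ratio test on column x_3 — row 1: entry 0 ≤ 0; row 2: 12/4 = 3; row 3: 8/(5/3) = 24/5; row 4: (9/2)/(1/3) = 27/2. Minimum is 3 at row 2 (u2 leaves); pivot element 4.
Divide row 2 by 4; eliminate column x_3 from the other rows.
Row 1 update in column RHS: 1/2 − 0·3 = 1/2.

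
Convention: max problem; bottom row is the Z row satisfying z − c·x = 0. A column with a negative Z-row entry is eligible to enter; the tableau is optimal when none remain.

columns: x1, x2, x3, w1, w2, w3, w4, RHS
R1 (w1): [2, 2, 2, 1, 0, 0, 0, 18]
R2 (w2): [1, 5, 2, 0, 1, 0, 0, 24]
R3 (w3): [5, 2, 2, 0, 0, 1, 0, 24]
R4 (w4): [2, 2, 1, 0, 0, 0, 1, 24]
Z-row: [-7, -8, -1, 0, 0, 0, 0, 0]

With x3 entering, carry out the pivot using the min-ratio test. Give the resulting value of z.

Ratio test on column x3 — row 1: 18/2 = 9; row 2: 24/2 = 12; row 3: 24/2 = 12; row 4: 24/1 = 24. Minimum is 9 at row 1 (w1 leaves); pivot element 2.
Pivot on row 1; the Z-row RHS becomes 0 − (-1)·9 = 9.

9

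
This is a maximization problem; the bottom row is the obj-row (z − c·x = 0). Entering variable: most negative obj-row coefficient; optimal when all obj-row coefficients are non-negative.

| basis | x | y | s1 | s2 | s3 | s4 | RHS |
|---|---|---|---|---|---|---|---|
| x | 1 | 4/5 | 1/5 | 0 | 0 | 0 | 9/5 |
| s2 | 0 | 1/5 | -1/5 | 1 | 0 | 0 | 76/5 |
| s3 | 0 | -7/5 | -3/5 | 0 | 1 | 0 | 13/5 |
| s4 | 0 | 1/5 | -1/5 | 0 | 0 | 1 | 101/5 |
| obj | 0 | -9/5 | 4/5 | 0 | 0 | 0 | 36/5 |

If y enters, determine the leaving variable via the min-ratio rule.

x

Column y entries and ratios — x: (9/5)/(4/5) = 9/4; s2: (76/5)/(1/5) = 76; s3: -7/5 ≤ 0, skip; s4: (101/5)/(1/5) = 101.
Smallest ratio is 9/4 in the row of x, so x leaves.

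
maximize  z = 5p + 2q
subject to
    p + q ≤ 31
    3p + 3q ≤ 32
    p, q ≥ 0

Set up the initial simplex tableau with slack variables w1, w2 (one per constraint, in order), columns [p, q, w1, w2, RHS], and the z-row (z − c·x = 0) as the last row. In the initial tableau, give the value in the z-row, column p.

-5

The z-row carries the negated objective coefficients: the p entry is -5.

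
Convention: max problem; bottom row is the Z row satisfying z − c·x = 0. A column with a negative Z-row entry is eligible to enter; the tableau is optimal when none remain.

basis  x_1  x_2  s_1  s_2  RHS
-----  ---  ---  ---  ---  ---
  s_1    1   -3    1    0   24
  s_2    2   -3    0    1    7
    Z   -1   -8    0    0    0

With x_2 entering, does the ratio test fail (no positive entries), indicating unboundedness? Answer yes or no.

yes

Every constraint-row entry in column x_2 is ≤ 0, so increasing x_2 is unbounded.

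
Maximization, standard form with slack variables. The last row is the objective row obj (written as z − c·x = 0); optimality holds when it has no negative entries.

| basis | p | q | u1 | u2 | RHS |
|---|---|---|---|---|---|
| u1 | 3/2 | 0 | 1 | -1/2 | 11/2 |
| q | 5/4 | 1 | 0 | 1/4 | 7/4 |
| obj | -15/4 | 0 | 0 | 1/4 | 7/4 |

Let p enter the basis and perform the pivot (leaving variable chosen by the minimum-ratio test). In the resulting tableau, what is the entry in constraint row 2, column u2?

Ratio test on column p — row 1: (11/2)/(3/2) = 11/3; row 2: (7/4)/(5/4) = 7/5. Minimum is 7/5 at row 2 (q leaves); pivot element 5/4.
Divide row 2 by 5/4; eliminate column p from the other rows.
In the new row 2, the u2 entry is the old entry divided by the pivot: (1/4)/(5/4) = 1/5.

1/5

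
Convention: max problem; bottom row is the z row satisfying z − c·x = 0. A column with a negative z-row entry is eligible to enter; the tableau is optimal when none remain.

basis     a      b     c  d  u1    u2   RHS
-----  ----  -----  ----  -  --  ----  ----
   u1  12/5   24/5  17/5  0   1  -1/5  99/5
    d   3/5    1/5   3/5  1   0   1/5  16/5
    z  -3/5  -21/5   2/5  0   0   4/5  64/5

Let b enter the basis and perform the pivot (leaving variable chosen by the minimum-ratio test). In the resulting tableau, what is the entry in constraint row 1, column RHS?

Ratio test on column b — row 1: (99/5)/(24/5) = 33/8; row 2: (16/5)/(1/5) = 16. Minimum is 33/8 at row 1 (u1 leaves); pivot element 24/5.
Divide row 1 by 24/5; eliminate column b from the other rows.
In the new row 1, the RHS entry is the old entry divided by the pivot: (99/5)/(24/5) = 33/8.

33/8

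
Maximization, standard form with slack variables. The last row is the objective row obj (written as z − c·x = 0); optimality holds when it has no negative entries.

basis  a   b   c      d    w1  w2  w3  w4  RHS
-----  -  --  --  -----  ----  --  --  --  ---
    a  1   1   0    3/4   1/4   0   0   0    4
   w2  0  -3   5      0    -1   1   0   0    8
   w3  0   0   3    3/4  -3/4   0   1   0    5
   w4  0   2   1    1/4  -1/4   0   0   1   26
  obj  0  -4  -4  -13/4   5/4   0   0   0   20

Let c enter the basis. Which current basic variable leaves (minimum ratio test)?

Column c entries and ratios — a: 0 ≤ 0, skip; w2: 8/5 = 8/5; w3: 5/3 = 5/3; w4: 26/1 = 26.
Smallest ratio is 8/5 in the row of w2, so w2 leaves.

w2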